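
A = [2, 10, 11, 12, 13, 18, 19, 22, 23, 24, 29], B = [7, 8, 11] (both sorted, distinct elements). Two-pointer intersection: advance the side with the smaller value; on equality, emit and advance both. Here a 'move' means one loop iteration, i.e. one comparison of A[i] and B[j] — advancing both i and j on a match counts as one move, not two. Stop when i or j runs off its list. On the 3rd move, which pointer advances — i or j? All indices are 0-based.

j

i=0 j=0: 2<7, i++
i=1 j=0: 10>7, j++
i=1 j=1: 10>8, j++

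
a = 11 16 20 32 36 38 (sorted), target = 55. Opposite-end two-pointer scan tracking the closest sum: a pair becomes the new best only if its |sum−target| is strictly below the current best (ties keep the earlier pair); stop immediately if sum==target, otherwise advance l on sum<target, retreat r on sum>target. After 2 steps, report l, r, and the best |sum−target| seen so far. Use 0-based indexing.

l=2, r=5, best |Δ|=1

[0,5] 11+38=49 d=6 * → l++
[1,5] 16+38=54 d=1 * → l++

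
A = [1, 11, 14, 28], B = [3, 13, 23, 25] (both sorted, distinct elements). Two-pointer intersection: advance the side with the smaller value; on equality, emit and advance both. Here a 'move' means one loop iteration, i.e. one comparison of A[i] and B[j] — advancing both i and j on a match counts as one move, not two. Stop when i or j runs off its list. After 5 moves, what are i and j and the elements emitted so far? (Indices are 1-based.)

i=4, j=3, emitted=[]

[i=1,j=1] 1<3 → i++
[i=2,j=1] 11>3 → j++
[i=2,j=2] 11<13 → i++
[i=3,j=2] 14>13 → j++
[i=3,j=3] 14<23 → i++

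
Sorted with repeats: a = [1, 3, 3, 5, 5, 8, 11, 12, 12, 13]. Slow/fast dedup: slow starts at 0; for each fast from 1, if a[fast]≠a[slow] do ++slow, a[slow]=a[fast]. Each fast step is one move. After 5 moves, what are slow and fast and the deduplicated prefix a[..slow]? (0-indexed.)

slow=3, fast=6, prefix=[1, 3, 5, 8]

slow=0 fast=1: a[fast]=3≠a[slow]=1 write a[1]=3, slow++,fast++
slow=1 fast=2: a[fast]=3=a[slow] dup, fast++
slow=1 fast=3: a[fast]=5≠a[slow]=3 write a[2]=5, slow++,fast++
slow=2 fast=4: a[fast]=5=a[slow] dup, fast++
slow=2 fast=5: a[fast]=8≠a[slow]=5 write a[3]=8, slow++,fast++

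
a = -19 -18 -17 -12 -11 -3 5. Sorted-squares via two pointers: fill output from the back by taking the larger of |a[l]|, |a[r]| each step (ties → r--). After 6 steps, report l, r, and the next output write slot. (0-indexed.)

l=5, r=5, next write slot=0

[0,6] |-19|>|5| out[6]=361 → l++
[1,6] |-18|>|5| out[5]=324 → l++
[2,6] |-17|>|5| out[4]=289 → l++
[3,6] |-12|>|5| out[3]=144 → l++
[4,6] |-11|>|5| out[2]=121 → l++
[5,6] |-3|<=|5| out[1]=25 → r--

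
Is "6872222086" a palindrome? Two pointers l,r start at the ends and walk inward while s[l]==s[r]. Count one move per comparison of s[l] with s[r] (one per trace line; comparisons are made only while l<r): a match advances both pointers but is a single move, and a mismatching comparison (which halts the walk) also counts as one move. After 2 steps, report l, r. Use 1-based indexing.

l=3, r=8

[1,10] '6'=='6' → l++,r--
[2,9] '8'=='8' → l++,r--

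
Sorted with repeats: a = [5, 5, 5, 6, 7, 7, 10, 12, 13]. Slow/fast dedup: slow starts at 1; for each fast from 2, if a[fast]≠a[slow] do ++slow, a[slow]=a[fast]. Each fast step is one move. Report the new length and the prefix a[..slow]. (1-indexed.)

slow=1 fast=2: a[fast]=5=a[slow] dup, fast++
slow=1 fast=3: a[fast]=5=a[slow] dup, fast++
slow=1 fast=4: a[fast]=6≠a[slow]=5 write a[2]=6, slow++,fast++
slow=2 fast=5: a[fast]=7≠a[slow]=6 write a[3]=7, slow++,fast++
slow=3 fast=6: a[fast]=7=a[slow] dup, fast++
slow=3 fast=7: a[fast]=10≠a[slow]=7 write a[4]=10, slow++,fast++
slow=4 fast=8: a[fast]=12≠a[slow]=10 write a[5]=12, slow++,fast++
slow=5 fast=9: a[fast]=13≠a[slow]=12 write a[6]=13, slow++,fast++

length 6; prefix = [5, 6, 7, 10, 12, 13]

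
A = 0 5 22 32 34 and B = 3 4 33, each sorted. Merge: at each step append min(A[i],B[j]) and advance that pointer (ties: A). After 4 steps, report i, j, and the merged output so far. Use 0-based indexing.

i=0 j=0: A[i]=0<=B[j]=3 take 0, i++
i=1 j=0: A[i]=5>B[j]=3 take 3, j++
i=1 j=1: A[i]=5>B[j]=4 take 4, j++
i=1 j=2: A[i]=5<=B[j]=33 take 5, i++

i=2, j=2, merged so far=[0, 3, 4, 5]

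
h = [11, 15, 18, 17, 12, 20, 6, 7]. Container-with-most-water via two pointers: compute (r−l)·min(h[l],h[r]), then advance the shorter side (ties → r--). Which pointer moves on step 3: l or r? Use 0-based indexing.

l

l=0 r=7: min(11,7)*7=49 best=49 *, r--
l=0 r=6: min(11,6)*6=36 best=49, r--
l=0 r=5: min(11,20)*5=55 best=55 *, l++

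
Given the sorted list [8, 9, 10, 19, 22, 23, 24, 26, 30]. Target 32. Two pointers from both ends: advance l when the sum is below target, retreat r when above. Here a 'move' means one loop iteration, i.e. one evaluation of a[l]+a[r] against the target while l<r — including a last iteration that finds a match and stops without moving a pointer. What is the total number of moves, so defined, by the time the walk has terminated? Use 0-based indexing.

3 moves

l=0 r=8: 8+30=38 >32, r--
l=0 r=7: 8+26=34 >32, r--
l=0 r=6: 8+24=32, found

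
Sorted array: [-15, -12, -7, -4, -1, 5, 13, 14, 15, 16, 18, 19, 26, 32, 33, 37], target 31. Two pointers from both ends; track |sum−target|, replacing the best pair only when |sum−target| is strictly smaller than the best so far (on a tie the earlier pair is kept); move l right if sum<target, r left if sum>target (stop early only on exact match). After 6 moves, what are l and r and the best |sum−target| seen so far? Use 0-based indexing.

l=4, r=13, best |Δ|=1

l=0 r=15: -15+37=22 d=9 *, l++
l=1 r=15: -12+37=25 d=6 *, l++
l=2 r=15: -7+37=30 d=1 *, l++
l=3 r=15: -4+37=33 d=2, r--
l=3 r=14: -4+33=29 d=2, l++
l=4 r=14: -1+33=32 d=1, r--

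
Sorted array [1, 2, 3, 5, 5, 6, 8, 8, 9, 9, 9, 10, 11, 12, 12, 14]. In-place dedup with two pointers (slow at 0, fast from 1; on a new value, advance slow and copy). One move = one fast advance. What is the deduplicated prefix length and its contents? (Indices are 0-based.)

length 11; prefix = [1, 2, 3, 5, 6, 8, 9, 10, 11, 12, 14]

(s=0,f=1) a[fast]=2≠a[slow]=1 write a[1]=2 → slow++,fast++
(s=1,f=2) a[fast]=3≠a[slow]=2 write a[2]=3 → slow++,fast++
(s=2,f=3) a[fast]=5≠a[slow]=3 write a[3]=5 → slow++,fast++
(s=3,f=4) a[fast]=5=a[slow] dup → fast++
(s=3,f=5) a[fast]=6≠a[slow]=5 write a[4]=6 → slow++,fast++
(s=4,f=6) a[fast]=8≠a[slow]=6 write a[5]=8 → slow++,fast++
(s=5,f=7) a[fast]=8=a[slow] dup → fast++
(s=5,f=8) a[fast]=9≠a[slow]=8 write a[6]=9 → slow++,fast++
(s=6,f=9) a[fast]=9=a[slow] dup → fast++
(s=6,f=10) a[fast]=9=a[slow] dup → fast++
(s=6,f=11) a[fast]=10≠a[slow]=9 write a[7]=10 → slow++,fast++
(s=7,f=12) a[fast]=11≠a[slow]=10 write a[8]=11 → slow++,fast++
(s=8,f=13) a[fast]=12≠a[slow]=11 write a[9]=12 → slow++,fast++
(s=9,f=14) a[fast]=12=a[slow] dup → fast++
(s=9,f=15) a[fast]=14≠a[slow]=12 write a[10]=14 → slow++,fast++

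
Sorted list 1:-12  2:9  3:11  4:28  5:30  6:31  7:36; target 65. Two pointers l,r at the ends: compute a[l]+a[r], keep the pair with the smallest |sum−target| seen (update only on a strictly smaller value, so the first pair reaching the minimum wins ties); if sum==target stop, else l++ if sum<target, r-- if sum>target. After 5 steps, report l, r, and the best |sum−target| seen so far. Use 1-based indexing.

l=1 r=7: -12+36=24 d=41 *, l++
l=2 r=7: 9+36=45 d=20 *, l++
l=3 r=7: 11+36=47 d=18 *, l++
l=4 r=7: 28+36=64 d=1 *, l++
l=5 r=7: 30+36=66 d=1, r--

l=5, r=6, best |Δ|=1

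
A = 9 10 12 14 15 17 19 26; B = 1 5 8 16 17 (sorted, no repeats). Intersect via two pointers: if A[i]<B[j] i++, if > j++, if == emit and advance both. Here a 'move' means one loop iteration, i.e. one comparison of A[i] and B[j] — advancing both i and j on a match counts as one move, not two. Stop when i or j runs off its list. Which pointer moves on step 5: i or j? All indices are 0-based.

i

[i=0,j=0] 9>1 → j++
[i=0,j=1] 9>5 → j++
[i=0,j=2] 9>8 → j++
[i=0,j=3] 9<16 → i++
[i=1,j=3] 10<16 → i++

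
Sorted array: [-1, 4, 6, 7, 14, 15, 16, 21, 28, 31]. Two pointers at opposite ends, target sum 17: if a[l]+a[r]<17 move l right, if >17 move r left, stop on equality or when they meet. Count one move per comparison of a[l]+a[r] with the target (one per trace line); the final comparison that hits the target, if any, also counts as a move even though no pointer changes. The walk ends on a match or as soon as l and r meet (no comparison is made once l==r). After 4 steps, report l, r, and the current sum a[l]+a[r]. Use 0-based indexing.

l=0 r=9: -1+31=30 >17, r--
l=0 r=8: -1+28=27 >17, r--
l=0 r=7: -1+21=20 >17, r--
l=0 r=6: -1+16=15 <17, l++

l=1, r=6, sum=20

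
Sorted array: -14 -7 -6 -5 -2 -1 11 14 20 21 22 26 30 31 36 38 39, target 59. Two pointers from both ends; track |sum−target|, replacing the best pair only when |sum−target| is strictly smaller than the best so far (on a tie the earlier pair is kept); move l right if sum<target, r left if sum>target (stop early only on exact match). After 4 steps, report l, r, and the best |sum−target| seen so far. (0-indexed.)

l=0 r=16: -14+39=25 d=34 *, l++
l=1 r=16: -7+39=32 d=27 *, l++
l=2 r=16: -6+39=33 d=26 *, l++
l=3 r=16: -5+39=34 d=25 *, l++

l=4, r=16, best |Δ|=25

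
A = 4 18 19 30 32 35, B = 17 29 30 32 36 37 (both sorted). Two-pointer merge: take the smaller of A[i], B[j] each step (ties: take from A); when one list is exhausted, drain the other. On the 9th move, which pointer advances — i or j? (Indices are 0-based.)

j

[i=0,j=0] A[i]=4<=B[j]=17 take 4 → i++
[i=1,j=0] A[i]=18>B[j]=17 take 17 → j++
[i=1,j=1] A[i]=18<=B[j]=29 take 18 → i++
[i=2,j=1] A[i]=19<=B[j]=29 take 19 → i++
[i=3,j=1] A[i]=30>B[j]=29 take 29 → j++
[i=3,j=2] A[i]=30<=B[j]=30 take 30 → i++
[i=4,j=2] A[i]=32>B[j]=30 take 30 → j++
[i=4,j=3] A[i]=32<=B[j]=32 take 32 → i++
[i=5,j=3] A[i]=35>B[j]=32 take 32 → j++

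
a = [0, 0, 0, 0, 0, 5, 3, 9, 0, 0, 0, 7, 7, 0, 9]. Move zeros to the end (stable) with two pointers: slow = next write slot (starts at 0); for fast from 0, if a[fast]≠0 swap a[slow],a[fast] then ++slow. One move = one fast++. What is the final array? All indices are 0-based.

(s=0,f=0) a[fast]=0 → fast++
(s=0,f=1) a[fast]=0 → fast++
(s=0,f=2) a[fast]=0 → fast++
(s=0,f=3) a[fast]=0 → fast++
(s=0,f=4) a[fast]=0 → fast++
(s=0,f=5) a[fast]=5≠0 swap→a[0]=5 → slow++,fast++
(s=1,f=6) a[fast]=3≠0 swap→a[1]=3 → slow++,fast++
(s=2,f=7) a[fast]=9≠0 swap→a[2]=9 → slow++,fast++
(s=3,f=8) a[fast]=0 → fast++
(s=3,f=9) a[fast]=0 → fast++
(s=3,f=10) a[fast]=0 → fast++
(s=3,f=11) a[fast]=7≠0 swap→a[3]=7 → slow++,fast++
(s=4,f=12) a[fast]=7≠0 swap→a[4]=7 → slow++,fast++
(s=5,f=13) a[fast]=0 → fast++
(s=5,f=14) a[fast]=9≠0 swap→a[5]=9 → slow++,fast++

[5, 3, 9, 7, 7, 9, 0, 0, 0, 0, 0, 0, 0, 0, 0]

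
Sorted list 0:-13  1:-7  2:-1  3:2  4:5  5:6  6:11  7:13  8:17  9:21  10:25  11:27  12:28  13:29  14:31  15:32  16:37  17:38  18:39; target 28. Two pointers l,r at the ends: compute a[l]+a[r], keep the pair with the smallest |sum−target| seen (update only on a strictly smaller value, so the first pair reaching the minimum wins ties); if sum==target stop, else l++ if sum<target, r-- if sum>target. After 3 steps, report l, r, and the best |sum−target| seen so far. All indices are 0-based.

l=1, r=16, best |Δ|=2

l=0 r=18: -13+39=26 d=2 *, l++
l=1 r=18: -7+39=32 d=4, r--
l=1 r=17: -7+38=31 d=3, r--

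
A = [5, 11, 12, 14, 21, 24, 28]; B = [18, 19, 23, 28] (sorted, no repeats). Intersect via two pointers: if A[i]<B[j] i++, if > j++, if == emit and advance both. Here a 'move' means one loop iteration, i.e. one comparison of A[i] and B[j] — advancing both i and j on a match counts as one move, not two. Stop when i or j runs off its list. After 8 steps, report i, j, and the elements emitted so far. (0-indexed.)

i=0 j=0: 5<18, i++
i=1 j=0: 11<18, i++
i=2 j=0: 12<18, i++
i=3 j=0: 14<18, i++
i=4 j=0: 21>18, j++
i=4 j=1: 21>19, j++
i=4 j=2: 21<23, i++
i=5 j=2: 24>23, j++

i=5, j=3, emitted=[]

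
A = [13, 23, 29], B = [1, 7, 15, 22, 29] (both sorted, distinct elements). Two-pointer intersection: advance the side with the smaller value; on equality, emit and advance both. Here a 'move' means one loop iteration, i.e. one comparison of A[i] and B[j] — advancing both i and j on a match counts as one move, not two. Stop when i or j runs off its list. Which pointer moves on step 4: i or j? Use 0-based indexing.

j

i=0 j=0: 13>1, j++
i=0 j=1: 13>7, j++
i=0 j=2: 13<15, i++
i=1 j=2: 23>15, j++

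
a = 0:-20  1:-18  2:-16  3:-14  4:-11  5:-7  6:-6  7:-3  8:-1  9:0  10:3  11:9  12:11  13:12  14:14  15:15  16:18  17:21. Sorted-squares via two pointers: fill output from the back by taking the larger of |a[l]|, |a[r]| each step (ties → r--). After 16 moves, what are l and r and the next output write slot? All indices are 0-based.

l=8, r=9, next write slot=1

[0,17] |-20|<=|21| out[17]=441 → r--
[0,16] |-20|>|18| out[16]=400 → l++
[1,16] |-18|<=|18| out[15]=324 → r--
[1,15] |-18|>|15| out[14]=324 → l++
[2,15] |-16|>|15| out[13]=256 → l++
[3,15] |-14|<=|15| out[12]=225 → r--
[3,14] |-14|<=|14| out[11]=196 → r--
[3,13] |-14|>|12| out[10]=196 → l++
[4,13] |-11|<=|12| out[9]=144 → r--
[4,12] |-11|<=|11| out[8]=121 → r--
[4,11] |-11|>|9| out[7]=121 → l++
[5,11] |-7|<=|9| out[6]=81 → r--
[5,10] |-7|>|3| out[5]=49 → l++
[6,10] |-6|>|3| out[4]=36 → l++
[7,10] |-3|<=|3| out[3]=9 → r--
[7,9] |-3|>|0| out[2]=9 → l++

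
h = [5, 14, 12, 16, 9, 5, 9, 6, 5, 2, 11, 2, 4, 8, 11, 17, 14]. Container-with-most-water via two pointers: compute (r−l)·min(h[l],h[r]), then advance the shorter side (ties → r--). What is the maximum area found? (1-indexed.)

max area = 210

[1,17] min(5,14)*16=80 best=80 * → l++
[2,17] min(14,14)*15=210 best=210 * → r--
[2,16] min(14,17)*14=196 best=210 → l++
[3,16] min(12,17)*13=156 best=210 → l++
[4,16] min(16,17)*12=192 best=210 → l++
[5,16] min(9,17)*11=99 best=210 → l++
[6,16] min(5,17)*10=50 best=210 → l++
[7,16] min(9,17)*9=81 best=210 → l++
[8,16] min(6,17)*8=48 best=210 → l++
[9,16] min(5,17)*7=35 best=210 → l++
[10,16] min(2,17)*6=12 best=210 → l++
[11,16] min(11,17)*5=55 best=210 → l++
[12,16] min(2,17)*4=8 best=210 → l++
[13,16] min(4,17)*3=12 best=210 → l++
[14,16] min(8,17)*2=16 best=210 → l++
[15,16] min(11,17)*1=11 best=210 → l++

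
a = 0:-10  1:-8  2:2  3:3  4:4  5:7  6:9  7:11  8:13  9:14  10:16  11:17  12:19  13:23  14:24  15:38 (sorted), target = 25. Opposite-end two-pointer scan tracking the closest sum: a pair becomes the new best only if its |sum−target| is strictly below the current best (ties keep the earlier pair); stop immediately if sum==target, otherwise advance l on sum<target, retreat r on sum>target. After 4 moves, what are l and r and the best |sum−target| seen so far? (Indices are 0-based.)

l=0 r=15: -10+38=28 d=3 *, r--
l=0 r=14: -10+24=14 d=11, l++
l=1 r=14: -8+24=16 d=9, l++
l=2 r=14: 2+24=26 d=1 *, r--

l=2, r=13, best |Δ|=1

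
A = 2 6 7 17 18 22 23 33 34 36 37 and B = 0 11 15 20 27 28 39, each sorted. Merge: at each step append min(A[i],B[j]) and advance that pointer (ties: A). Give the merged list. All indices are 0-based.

[0, 2, 6, 7, 11, 15, 17, 18, 20, 22, 23, 27, 28, 33, 34, 36, 37, 39]

i=0 j=0: A[i]=2>B[j]=0 take 0, j++
i=0 j=1: A[i]=2<=B[j]=11 take 2, i++
i=1 j=1: A[i]=6<=B[j]=11 take 6, i++
i=2 j=1: A[i]=7<=B[j]=11 take 7, i++
i=3 j=1: A[i]=17>B[j]=11 take 11, j++
i=3 j=2: A[i]=17>B[j]=15 take 15, j++
i=3 j=3: A[i]=17<=B[j]=20 take 17, i++
i=4 j=3: A[i]=18<=B[j]=20 take 18, i++
i=5 j=3: A[i]=22>B[j]=20 take 20, j++
i=5 j=4: A[i]=22<=B[j]=27 take 22, i++
i=6 j=4: A[i]=23<=B[j]=27 take 23, i++
i=7 j=4: A[i]=33>B[j]=27 take 27, j++
i=7 j=5: A[i]=33>B[j]=28 take 28, j++
i=7 j=6: A[i]=33<=B[j]=39 take 33, i++
i=8 j=6: A[i]=34<=B[j]=39 take 34, i++
i=9 j=6: A[i]=36<=B[j]=39 take 36, i++
i=10 j=6: A[i]=37<=B[j]=39 take 37, i++
i=11 j=6: A done, take B[j]=39, j++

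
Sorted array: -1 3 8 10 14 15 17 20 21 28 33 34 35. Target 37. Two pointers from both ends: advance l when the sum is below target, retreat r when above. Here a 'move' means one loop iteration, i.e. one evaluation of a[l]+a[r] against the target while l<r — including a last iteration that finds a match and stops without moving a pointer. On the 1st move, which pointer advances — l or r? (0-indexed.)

l

[0,12] -1+35=34 <37 → l++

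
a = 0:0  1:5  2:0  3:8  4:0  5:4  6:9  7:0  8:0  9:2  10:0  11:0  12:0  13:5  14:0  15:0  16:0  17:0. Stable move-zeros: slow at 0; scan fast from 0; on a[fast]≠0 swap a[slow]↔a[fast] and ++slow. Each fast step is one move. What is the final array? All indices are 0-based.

(s=0,f=0) a[fast]=0 → fast++
(s=0,f=1) a[fast]=5≠0 swap→a[0]=5 → slow++,fast++
(s=1,f=2) a[fast]=0 → fast++
(s=1,f=3) a[fast]=8≠0 swap→a[1]=8 → slow++,fast++
(s=2,f=4) a[fast]=0 → fast++
(s=2,f=5) a[fast]=4≠0 swap→a[2]=4 → slow++,fast++
(s=3,f=6) a[fast]=9≠0 swap→a[3]=9 → slow++,fast++
(s=4,f=7) a[fast]=0 → fast++
(s=4,f=8) a[fast]=0 → fast++
(s=4,f=9) a[fast]=2≠0 swap→a[4]=2 → slow++,fast++
(s=5,f=10) a[fast]=0 → fast++
(s=5,f=11) a[fast]=0 → fast++
(s=5,f=12) a[fast]=0 → fast++
(s=5,f=13) a[fast]=5≠0 swap→a[5]=5 → slow++,fast++
(s=6,f=14) a[fast]=0 → fast++
(s=6,f=15) a[fast]=0 → fast++
(s=6,f=16) a[fast]=0 → fast++
(s=6,f=17) a[fast]=0 → fast++

[5, 8, 4, 9, 2, 5, 0, 0, 0, 0, 0, 0, 0, 0, 0, 0, 0, 0]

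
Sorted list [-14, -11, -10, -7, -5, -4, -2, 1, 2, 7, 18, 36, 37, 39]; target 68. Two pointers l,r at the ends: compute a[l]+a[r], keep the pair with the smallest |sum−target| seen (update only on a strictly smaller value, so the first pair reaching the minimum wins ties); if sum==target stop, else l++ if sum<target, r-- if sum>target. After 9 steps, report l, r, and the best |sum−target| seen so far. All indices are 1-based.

l=10, r=14, best |Δ|=27

[1,14] -14+39=25 d=43 * → l++
[2,14] -11+39=28 d=40 * → l++
[3,14] -10+39=29 d=39 * → l++
[4,14] -7+39=32 d=36 * → l++
[5,14] -5+39=34 d=34 * → l++
[6,14] -4+39=35 d=33 * → l++
[7,14] -2+39=37 d=31 * → l++
[8,14] 1+39=40 d=28 * → l++
[9,14] 2+39=41 d=27 * → l++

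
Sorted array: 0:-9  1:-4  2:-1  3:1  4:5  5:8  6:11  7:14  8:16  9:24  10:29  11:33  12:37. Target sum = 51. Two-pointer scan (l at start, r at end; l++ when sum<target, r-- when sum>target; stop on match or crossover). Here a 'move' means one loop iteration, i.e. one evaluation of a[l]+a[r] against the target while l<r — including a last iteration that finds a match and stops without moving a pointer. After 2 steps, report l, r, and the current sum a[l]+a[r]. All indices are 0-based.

l=2, r=12, sum=36

[0,12] -9+37=28 <51 → l++
[1,12] -4+37=33 <51 → l++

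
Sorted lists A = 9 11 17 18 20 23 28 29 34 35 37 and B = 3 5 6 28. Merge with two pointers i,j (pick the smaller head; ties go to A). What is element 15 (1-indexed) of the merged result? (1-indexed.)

merged[15] = 37

[i=1,j=1] A[i]=9>B[j]=3 take 3 → j++
[i=1,j=2] A[i]=9>B[j]=5 take 5 → j++
[i=1,j=3] A[i]=9>B[j]=6 take 6 → j++
[i=1,j=4] A[i]=9<=B[j]=28 take 9 → i++
[i=2,j=4] A[i]=11<=B[j]=28 take 11 → i++
[i=3,j=4] A[i]=17<=B[j]=28 take 17 → i++
[i=4,j=4] A[i]=18<=B[j]=28 take 18 → i++
[i=5,j=4] A[i]=20<=B[j]=28 take 20 → i++
[i=6,j=4] A[i]=23<=B[j]=28 take 23 → i++
[i=7,j=4] A[i]=28<=B[j]=28 take 28 → i++
[i=8,j=4] A[i]=29>B[j]=28 take 28 → j++
[i=8,j=5] B done, take A[i]=29 → i++
[i=9,j=5] B done, take A[i]=34 → i++
[i=10,j=5] B done, take A[i]=35 → i++
[i=11,j=5] B done, take A[i]=37 → i++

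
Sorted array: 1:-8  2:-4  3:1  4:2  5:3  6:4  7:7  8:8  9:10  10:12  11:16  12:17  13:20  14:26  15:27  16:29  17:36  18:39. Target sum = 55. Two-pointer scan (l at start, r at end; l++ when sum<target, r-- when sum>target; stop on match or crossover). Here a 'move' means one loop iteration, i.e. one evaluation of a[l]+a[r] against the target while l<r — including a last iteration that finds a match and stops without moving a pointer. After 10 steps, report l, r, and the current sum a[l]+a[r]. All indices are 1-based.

l=1 r=18: -8+39=31 <55, l++
l=2 r=18: -4+39=35 <55, l++
l=3 r=18: 1+39=40 <55, l++
l=4 r=18: 2+39=41 <55, l++
l=5 r=18: 3+39=42 <55, l++
l=6 r=18: 4+39=43 <55, l++
l=7 r=18: 7+39=46 <55, l++
l=8 r=18: 8+39=47 <55, l++
l=9 r=18: 10+39=49 <55, l++
l=10 r=18: 12+39=51 <55, l++

l=11, r=18, sum=55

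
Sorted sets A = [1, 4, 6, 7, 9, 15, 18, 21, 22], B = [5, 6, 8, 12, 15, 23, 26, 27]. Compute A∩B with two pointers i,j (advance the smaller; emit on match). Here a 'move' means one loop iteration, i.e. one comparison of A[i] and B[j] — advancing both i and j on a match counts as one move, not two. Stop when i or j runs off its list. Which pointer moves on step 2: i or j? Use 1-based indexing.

i=1 j=1: 1<5, i++
i=2 j=1: 4<5, i++

i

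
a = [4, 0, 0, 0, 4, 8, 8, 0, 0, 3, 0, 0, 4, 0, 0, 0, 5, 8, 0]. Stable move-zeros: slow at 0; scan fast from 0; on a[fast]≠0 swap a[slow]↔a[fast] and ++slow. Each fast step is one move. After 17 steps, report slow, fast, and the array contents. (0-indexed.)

slow=7, fast=17, a=[4, 4, 8, 8, 3, 4, 5, 0, 0, 0, 0, 0, 0, 0, 0, 0, 0, 8, 0]

(s=0,f=0) a[fast]=4≠0 swap→a[0]=4 → slow++,fast++
(s=1,f=1) a[fast]=0 → fast++
(s=1,f=2) a[fast]=0 → fast++
(s=1,f=3) a[fast]=0 → fast++
(s=1,f=4) a[fast]=4≠0 swap→a[1]=4 → slow++,fast++
(s=2,f=5) a[fast]=8≠0 swap→a[2]=8 → slow++,fast++
(s=3,f=6) a[fast]=8≠0 swap→a[3]=8 → slow++,fast++
(s=4,f=7) a[fast]=0 → fast++
(s=4,f=8) a[fast]=0 → fast++
(s=4,f=9) a[fast]=3≠0 swap→a[4]=3 → slow++,fast++
(s=5,f=10) a[fast]=0 → fast++
(s=5,f=11) a[fast]=0 → fast++
(s=5,f=12) a[fast]=4≠0 swap→a[5]=4 → slow++,fast++
(s=6,f=13) a[fast]=0 → fast++
(s=6,f=14) a[fast]=0 → fast++
(s=6,f=15) a[fast]=0 → fast++
(s=6,f=16) a[fast]=5≠0 swap→a[6]=5 → slow++,fast++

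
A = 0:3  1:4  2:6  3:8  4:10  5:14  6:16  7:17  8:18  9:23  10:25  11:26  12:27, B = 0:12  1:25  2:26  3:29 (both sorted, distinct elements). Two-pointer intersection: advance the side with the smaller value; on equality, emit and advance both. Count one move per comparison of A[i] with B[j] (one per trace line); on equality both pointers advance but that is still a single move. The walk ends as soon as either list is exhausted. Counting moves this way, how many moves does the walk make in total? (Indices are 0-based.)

i=0 j=0: 3<12, i++
i=1 j=0: 4<12, i++
i=2 j=0: 6<12, i++
i=3 j=0: 8<12, i++
i=4 j=0: 10<12, i++
i=5 j=0: 14>12, j++
i=5 j=1: 14<25, i++
i=6 j=1: 16<25, i++
i=7 j=1: 17<25, i++
i=8 j=1: 18<25, i++
i=9 j=1: 23<25, i++
i=10 j=1: 25==25 emit, i++,j++
i=11 j=2: 26==26 emit, i++,j++
i=12 j=3: 27<29, i++

14 moves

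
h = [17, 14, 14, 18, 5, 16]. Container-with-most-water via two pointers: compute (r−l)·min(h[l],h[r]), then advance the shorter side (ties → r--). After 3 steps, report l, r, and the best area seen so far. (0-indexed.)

l=0 r=5: min(17,16)*5=80 best=80 *, r--
l=0 r=4: min(17,5)*4=20 best=80, r--
l=0 r=3: min(17,18)*3=51 best=80, l++

l=1, r=3, best area=80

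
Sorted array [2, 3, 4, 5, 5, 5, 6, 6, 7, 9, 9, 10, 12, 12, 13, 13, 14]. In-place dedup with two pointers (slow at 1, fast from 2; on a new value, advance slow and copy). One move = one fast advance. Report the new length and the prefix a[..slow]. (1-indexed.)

length 11; prefix = [2, 3, 4, 5, 6, 7, 9, 10, 12, 13, 14]

(s=1,f=2) a[fast]=3≠a[slow]=2 write a[2]=3 → slow++,fast++
(s=2,f=3) a[fast]=4≠a[slow]=3 write a[3]=4 → slow++,fast++
(s=3,f=4) a[fast]=5≠a[slow]=4 write a[4]=5 → slow++,fast++
(s=4,f=5) a[fast]=5=a[slow] dup → fast++
(s=4,f=6) a[fast]=5=a[slow] dup → fast++
(s=4,f=7) a[fast]=6≠a[slow]=5 write a[5]=6 → slow++,fast++
(s=5,f=8) a[fast]=6=a[slow] dup → fast++
(s=5,f=9) a[fast]=7≠a[slow]=6 write a[6]=7 → slow++,fast++
(s=6,f=10) a[fast]=9≠a[slow]=7 write a[7]=9 → slow++,fast++
(s=7,f=11) a[fast]=9=a[slow] dup → fast++
(s=7,f=12) a[fast]=10≠a[slow]=9 write a[8]=10 → slow++,fast++
(s=8,f=13) a[fast]=12≠a[slow]=10 write a[9]=12 → slow++,fast++
(s=9,f=14) a[fast]=12=a[slow] dup → fast++
(s=9,f=15) a[fast]=13≠a[slow]=12 write a[10]=13 → slow++,fast++
(s=10,f=16) a[fast]=13=a[slow] dup → fast++
(s=10,f=17) a[fast]=14≠a[slow]=13 write a[11]=14 → slow++,fast++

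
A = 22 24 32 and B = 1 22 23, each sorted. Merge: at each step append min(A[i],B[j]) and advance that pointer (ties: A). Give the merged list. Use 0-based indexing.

[1, 22, 22, 23, 24, 32]

i=0 j=0: A[i]=22>B[j]=1 take 1, j++
i=0 j=1: A[i]=22<=B[j]=22 take 22, i++
i=1 j=1: A[i]=24>B[j]=22 take 22, j++
i=1 j=2: A[i]=24>B[j]=23 take 23, j++
i=1 j=3: B done, take A[i]=24, i++
i=2 j=3: B done, take A[i]=32, i++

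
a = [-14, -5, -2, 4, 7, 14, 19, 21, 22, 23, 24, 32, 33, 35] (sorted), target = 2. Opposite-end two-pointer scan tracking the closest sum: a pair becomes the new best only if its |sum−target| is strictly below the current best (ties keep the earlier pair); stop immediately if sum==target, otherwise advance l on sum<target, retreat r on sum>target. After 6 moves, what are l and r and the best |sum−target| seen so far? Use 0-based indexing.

l=0, r=7, best |Δ|=6

[0,13] -14+35=21 d=19 * → r--
[0,12] -14+33=19 d=17 * → r--
[0,11] -14+32=18 d=16 * → r--
[0,10] -14+24=10 d=8 * → r--
[0,9] -14+23=9 d=7 * → r--
[0,8] -14+22=8 d=6 * → r--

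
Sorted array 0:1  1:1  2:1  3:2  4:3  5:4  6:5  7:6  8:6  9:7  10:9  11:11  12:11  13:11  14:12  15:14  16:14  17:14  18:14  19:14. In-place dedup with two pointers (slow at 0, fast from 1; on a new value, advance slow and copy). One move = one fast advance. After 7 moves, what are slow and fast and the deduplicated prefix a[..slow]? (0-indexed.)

slow=5, fast=8, prefix=[1, 2, 3, 4, 5, 6]

(s=0,f=1) a[fast]=1=a[slow] dup → fast++
(s=0,f=2) a[fast]=1=a[slow] dup → fast++
(s=0,f=3) a[fast]=2≠a[slow]=1 write a[1]=2 → slow++,fast++
(s=1,f=4) a[fast]=3≠a[slow]=2 write a[2]=3 → slow++,fast++
(s=2,f=5) a[fast]=4≠a[slow]=3 write a[3]=4 → slow++,fast++
(s=3,f=6) a[fast]=5≠a[slow]=4 write a[4]=5 → slow++,fast++
(s=4,f=7) a[fast]=6≠a[slow]=5 write a[5]=6 → slow++,fast++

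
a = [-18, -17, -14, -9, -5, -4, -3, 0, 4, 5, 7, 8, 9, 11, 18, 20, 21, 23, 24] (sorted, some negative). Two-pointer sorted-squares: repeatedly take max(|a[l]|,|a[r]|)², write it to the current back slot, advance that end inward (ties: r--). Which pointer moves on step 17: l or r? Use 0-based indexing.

[0,18] |-18|<=|24| out[18]=576 → r--
[0,17] |-18|<=|23| out[17]=529 → r--
[0,16] |-18|<=|21| out[16]=441 → r--
[0,15] |-18|<=|20| out[15]=400 → r--
[0,14] |-18|<=|18| out[14]=324 → r--
[0,13] |-18|>|11| out[13]=324 → l++
[1,13] |-17|>|11| out[12]=289 → l++
[2,13] |-14|>|11| out[11]=196 → l++
[3,13] |-9|<=|11| out[10]=121 → r--
[3,12] |-9|<=|9| out[9]=81 → r--
[3,11] |-9|>|8| out[8]=81 → l++
[4,11] |-5|<=|8| out[7]=64 → r--
[4,10] |-5|<=|7| out[6]=49 → r--
[4,9] |-5|<=|5| out[5]=25 → r--
[4,8] |-5|>|4| out[4]=25 → l++
[5,8] |-4|<=|4| out[3]=16 → r--
[5,7] |-4|>|0| out[2]=16 → l++

l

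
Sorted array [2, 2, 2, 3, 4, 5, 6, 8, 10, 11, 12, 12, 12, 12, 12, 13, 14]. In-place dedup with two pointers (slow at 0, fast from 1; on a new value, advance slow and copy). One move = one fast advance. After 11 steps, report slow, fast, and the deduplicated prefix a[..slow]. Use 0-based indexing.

slow=8, fast=12, prefix=[2, 3, 4, 5, 6, 8, 10, 11, 12]

slow=0 fast=1: a[fast]=2=a[slow] dup, fast++
slow=0 fast=2: a[fast]=2=a[slow] dup, fast++
slow=0 fast=3: a[fast]=3≠a[slow]=2 write a[1]=3, slow++,fast++
slow=1 fast=4: a[fast]=4≠a[slow]=3 write a[2]=4, slow++,fast++
slow=2 fast=5: a[fast]=5≠a[slow]=4 write a[3]=5, slow++,fast++
slow=3 fast=6: a[fast]=6≠a[slow]=5 write a[4]=6, slow++,fast++
slow=4 fast=7: a[fast]=8≠a[slow]=6 write a[5]=8, slow++,fast++
slow=5 fast=8: a[fast]=10≠a[slow]=8 write a[6]=10, slow++,fast++
slow=6 fast=9: a[fast]=11≠a[slow]=10 write a[7]=11, slow++,fast++
slow=7 fast=10: a[fast]=12≠a[slow]=11 write a[8]=12, slow++,fast++
slow=8 fast=11: a[fast]=12=a[slow] dup, fast++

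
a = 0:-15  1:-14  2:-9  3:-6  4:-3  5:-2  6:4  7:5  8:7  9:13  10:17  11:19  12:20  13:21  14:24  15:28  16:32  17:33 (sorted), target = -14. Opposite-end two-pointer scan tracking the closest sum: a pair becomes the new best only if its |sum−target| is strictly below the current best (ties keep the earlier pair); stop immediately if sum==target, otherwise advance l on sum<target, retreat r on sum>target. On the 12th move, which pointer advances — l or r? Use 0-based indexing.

l=0 r=17: -15+33=18 d=32 *, r--
l=0 r=16: -15+32=17 d=31 *, r--
l=0 r=15: -15+28=13 d=27 *, r--
l=0 r=14: -15+24=9 d=23 *, r--
l=0 r=13: -15+21=6 d=20 *, r--
l=0 r=12: -15+20=5 d=19 *, r--
l=0 r=11: -15+19=4 d=18 *, r--
l=0 r=10: -15+17=2 d=16 *, r--
l=0 r=9: -15+13=-2 d=12 *, r--
l=0 r=8: -15+7=-8 d=6 *, r--
l=0 r=7: -15+5=-10 d=4 *, r--
l=0 r=6: -15+4=-11 d=3 *, r--

r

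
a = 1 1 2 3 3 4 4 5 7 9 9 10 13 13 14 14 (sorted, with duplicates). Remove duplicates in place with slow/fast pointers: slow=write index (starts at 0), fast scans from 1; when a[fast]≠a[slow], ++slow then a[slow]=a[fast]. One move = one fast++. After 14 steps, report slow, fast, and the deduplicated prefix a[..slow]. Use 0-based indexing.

(s=0,f=1) a[fast]=1=a[slow] dup → fast++
(s=0,f=2) a[fast]=2≠a[slow]=1 write a[1]=2 → slow++,fast++
(s=1,f=3) a[fast]=3≠a[slow]=2 write a[2]=3 → slow++,fast++
(s=2,f=4) a[fast]=3=a[slow] dup → fast++
(s=2,f=5) a[fast]=4≠a[slow]=3 write a[3]=4 → slow++,fast++
(s=3,f=6) a[fast]=4=a[slow] dup → fast++
(s=3,f=7) a[fast]=5≠a[slow]=4 write a[4]=5 → slow++,fast++
(s=4,f=8) a[fast]=7≠a[slow]=5 write a[5]=7 → slow++,fast++
(s=5,f=9) a[fast]=9≠a[slow]=7 write a[6]=9 → slow++,fast++
(s=6,f=10) a[fast]=9=a[slow] dup → fast++
(s=6,f=11) a[fast]=10≠a[slow]=9 write a[7]=10 → slow++,fast++
(s=7,f=12) a[fast]=13≠a[slow]=10 write a[8]=13 → slow++,fast++
(s=8,f=13) a[fast]=13=a[slow] dup → fast++
(s=8,f=14) a[fast]=14≠a[slow]=13 write a[9]=14 → slow++,fast++

slow=9, fast=15, prefix=[1, 2, 3, 4, 5, 7, 9, 10, 13, 14]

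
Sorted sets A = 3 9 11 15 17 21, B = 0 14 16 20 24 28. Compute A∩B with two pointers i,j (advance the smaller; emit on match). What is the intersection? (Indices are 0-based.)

[i=0,j=0] 3>0 → j++
[i=0,j=1] 3<14 → i++
[i=1,j=1] 9<14 → i++
[i=2,j=1] 11<14 → i++
[i=3,j=1] 15>14 → j++
[i=3,j=2] 15<16 → i++
[i=4,j=2] 17>16 → j++
[i=4,j=3] 17<20 → i++
[i=5,j=3] 21>20 → j++
[i=5,j=4] 21<24 → i++

intersection = []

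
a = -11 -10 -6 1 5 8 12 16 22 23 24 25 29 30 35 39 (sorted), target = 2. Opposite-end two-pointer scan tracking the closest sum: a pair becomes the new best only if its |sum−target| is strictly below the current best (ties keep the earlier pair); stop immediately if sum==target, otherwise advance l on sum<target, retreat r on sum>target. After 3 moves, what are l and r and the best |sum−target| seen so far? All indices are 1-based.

l=1, r=13, best |Δ|=17

[1,16] -11+39=28 d=26 * → r--
[1,15] -11+35=24 d=22 * → r--
[1,14] -11+30=19 d=17 * → r--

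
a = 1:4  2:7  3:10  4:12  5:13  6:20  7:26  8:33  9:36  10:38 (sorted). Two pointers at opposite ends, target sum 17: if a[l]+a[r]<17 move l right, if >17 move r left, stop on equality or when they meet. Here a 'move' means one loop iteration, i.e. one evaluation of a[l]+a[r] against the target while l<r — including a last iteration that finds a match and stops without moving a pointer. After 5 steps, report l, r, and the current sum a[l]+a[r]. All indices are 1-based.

l=1 r=10: 4+38=42 >17, r--
l=1 r=9: 4+36=40 >17, r--
l=1 r=8: 4+33=37 >17, r--
l=1 r=7: 4+26=30 >17, r--
l=1 r=6: 4+20=24 >17, r--

l=1, r=5, sum=17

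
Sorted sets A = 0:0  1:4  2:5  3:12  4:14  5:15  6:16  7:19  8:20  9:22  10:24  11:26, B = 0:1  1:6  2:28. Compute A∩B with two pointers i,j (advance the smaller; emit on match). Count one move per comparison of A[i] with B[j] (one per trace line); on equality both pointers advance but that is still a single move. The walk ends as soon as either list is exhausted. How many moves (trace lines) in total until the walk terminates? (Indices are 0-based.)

i=0 j=0: 0<1, i++
i=1 j=0: 4>1, j++
i=1 j=1: 4<6, i++
i=2 j=1: 5<6, i++
i=3 j=1: 12>6, j++
i=3 j=2: 12<28, i++
i=4 j=2: 14<28, i++
i=5 j=2: 15<28, i++
i=6 j=2: 16<28, i++
i=7 j=2: 19<28, i++
i=8 j=2: 20<28, i++
i=9 j=2: 22<28, i++
i=10 j=2: 24<28, i++
i=11 j=2: 26<28, i++

14 moves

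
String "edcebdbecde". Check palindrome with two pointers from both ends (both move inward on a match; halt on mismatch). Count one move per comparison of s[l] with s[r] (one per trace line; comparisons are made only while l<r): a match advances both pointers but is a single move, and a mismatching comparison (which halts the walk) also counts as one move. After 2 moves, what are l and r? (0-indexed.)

l=2, r=8

[0,10] 'e'=='e' → l++,r--
[1,9] 'd'=='d' → l++,r--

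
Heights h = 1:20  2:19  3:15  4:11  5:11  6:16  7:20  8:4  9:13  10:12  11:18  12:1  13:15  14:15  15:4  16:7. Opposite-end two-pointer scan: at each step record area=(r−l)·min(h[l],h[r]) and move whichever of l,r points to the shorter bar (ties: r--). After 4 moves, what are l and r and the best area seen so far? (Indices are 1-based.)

l=1, r=12, best area=195

l=1 r=16: min(20,7)*15=105 best=105 *, r--
l=1 r=15: min(20,4)*14=56 best=105, r--
l=1 r=14: min(20,15)*13=195 best=195 *, r--
l=1 r=13: min(20,15)*12=180 best=195, r--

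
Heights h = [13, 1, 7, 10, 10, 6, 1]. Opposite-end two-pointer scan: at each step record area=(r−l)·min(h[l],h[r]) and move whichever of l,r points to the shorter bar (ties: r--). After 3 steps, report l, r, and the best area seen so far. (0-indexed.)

l=0, r=3, best area=40

[0,6] min(13,1)*6=6 best=6 * → r--
[0,5] min(13,6)*5=30 best=30 * → r--
[0,4] min(13,10)*4=40 best=40 * → r--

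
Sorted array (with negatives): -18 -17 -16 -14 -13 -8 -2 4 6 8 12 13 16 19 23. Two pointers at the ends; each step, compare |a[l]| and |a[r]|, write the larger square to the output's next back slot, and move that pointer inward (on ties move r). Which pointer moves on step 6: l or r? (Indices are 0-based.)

l

l=0 r=14: |-18|<=|23| out[14]=529, r--
l=0 r=13: |-18|<=|19| out[13]=361, r--
l=0 r=12: |-18|>|16| out[12]=324, l++
l=1 r=12: |-17|>|16| out[11]=289, l++
l=2 r=12: |-16|<=|16| out[10]=256, r--
l=2 r=11: |-16|>|13| out[9]=256, l++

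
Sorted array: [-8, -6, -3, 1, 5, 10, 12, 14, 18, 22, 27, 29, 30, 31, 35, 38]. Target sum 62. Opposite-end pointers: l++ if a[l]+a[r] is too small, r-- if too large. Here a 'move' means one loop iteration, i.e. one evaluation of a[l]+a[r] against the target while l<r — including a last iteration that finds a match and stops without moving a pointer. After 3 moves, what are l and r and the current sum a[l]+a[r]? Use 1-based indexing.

[1,16] -8+38=30 <62 → l++
[2,16] -6+38=32 <62 → l++
[3,16] -3+38=35 <62 → l++

l=4, r=16, sum=39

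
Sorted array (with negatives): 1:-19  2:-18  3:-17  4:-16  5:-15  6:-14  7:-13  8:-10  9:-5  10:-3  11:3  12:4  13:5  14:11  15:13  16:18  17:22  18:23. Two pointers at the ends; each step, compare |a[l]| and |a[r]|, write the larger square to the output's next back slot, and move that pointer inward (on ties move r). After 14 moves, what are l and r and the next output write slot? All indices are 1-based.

l=9, r=12, next write slot=4

[1,18] |-19|<=|23| out[18]=529 → r--
[1,17] |-19|<=|22| out[17]=484 → r--
[1,16] |-19|>|18| out[16]=361 → l++
[2,16] |-18|<=|18| out[15]=324 → r--
[2,15] |-18|>|13| out[14]=324 → l++
[3,15] |-17|>|13| out[13]=289 → l++
[4,15] |-16|>|13| out[12]=256 → l++
[5,15] |-15|>|13| out[11]=225 → l++
[6,15] |-14|>|13| out[10]=196 → l++
[7,15] |-13|<=|13| out[9]=169 → r--
[7,14] |-13|>|11| out[8]=169 → l++
[8,14] |-10|<=|11| out[7]=121 → r--
[8,13] |-10|>|5| out[6]=100 → l++
[9,13] |-5|<=|5| out[5]=25 → r--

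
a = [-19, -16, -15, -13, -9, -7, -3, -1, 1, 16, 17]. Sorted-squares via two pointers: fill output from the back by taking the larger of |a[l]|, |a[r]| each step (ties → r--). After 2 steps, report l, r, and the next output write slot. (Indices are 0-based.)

l=1, r=9, next write slot=8

l=0 r=10: |-19|>|17| out[10]=361, l++
l=1 r=10: |-16|<=|17| out[9]=289, r--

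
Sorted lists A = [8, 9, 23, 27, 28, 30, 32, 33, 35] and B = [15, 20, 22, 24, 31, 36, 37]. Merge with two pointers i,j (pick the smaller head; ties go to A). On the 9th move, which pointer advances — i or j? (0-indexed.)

[i=0,j=0] A[i]=8<=B[j]=15 take 8 → i++
[i=1,j=0] A[i]=9<=B[j]=15 take 9 → i++
[i=2,j=0] A[i]=23>B[j]=15 take 15 → j++
[i=2,j=1] A[i]=23>B[j]=20 take 20 → j++
[i=2,j=2] A[i]=23>B[j]=22 take 22 → j++
[i=2,j=3] A[i]=23<=B[j]=24 take 23 → i++
[i=3,j=3] A[i]=27>B[j]=24 take 24 → j++
[i=3,j=4] A[i]=27<=B[j]=31 take 27 → i++
[i=4,j=4] A[i]=28<=B[j]=31 take 28 → i++

i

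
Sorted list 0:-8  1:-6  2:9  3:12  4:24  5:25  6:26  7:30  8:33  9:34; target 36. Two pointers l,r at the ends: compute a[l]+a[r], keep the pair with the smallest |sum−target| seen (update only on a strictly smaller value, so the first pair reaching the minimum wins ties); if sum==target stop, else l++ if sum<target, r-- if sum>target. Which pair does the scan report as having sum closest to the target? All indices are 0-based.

l=0 r=9: -8+34=26 d=10 *, l++
l=1 r=9: -6+34=28 d=8 *, l++
l=2 r=9: 9+34=43 d=7 *, r--
l=2 r=8: 9+33=42 d=6 *, r--
l=2 r=7: 9+30=39 d=3 *, r--
l=2 r=6: 9+26=35 d=1 *, l++
l=3 r=6: 12+26=38 d=2, r--
l=3 r=5: 12+25=37 d=1, r--
l=3 r=4: 12+24=36 d=0 *, stop

pair (12, 24) with sum 36 (|Δ|=0)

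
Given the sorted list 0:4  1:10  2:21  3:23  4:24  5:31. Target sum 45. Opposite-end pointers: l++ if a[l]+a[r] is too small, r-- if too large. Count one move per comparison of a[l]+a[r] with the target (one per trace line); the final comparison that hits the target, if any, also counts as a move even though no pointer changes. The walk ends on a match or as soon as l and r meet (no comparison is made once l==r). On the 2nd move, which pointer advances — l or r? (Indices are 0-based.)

l=0 r=5: 4+31=35 <45, l++
l=1 r=5: 10+31=41 <45, l++

l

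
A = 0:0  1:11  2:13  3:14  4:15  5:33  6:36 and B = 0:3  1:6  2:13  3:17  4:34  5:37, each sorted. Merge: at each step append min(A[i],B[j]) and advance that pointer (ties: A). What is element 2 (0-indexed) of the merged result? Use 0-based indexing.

merged[2] = 6

[i=0,j=0] A[i]=0<=B[j]=3 take 0 → i++
[i=1,j=0] A[i]=11>B[j]=3 take 3 → j++
[i=1,j=1] A[i]=11>B[j]=6 take 6 → j++
[i=1,j=2] A[i]=11<=B[j]=13 take 11 → i++
[i=2,j=2] A[i]=13<=B[j]=13 take 13 → i++
[i=3,j=2] A[i]=14>B[j]=13 take 13 → j++
[i=3,j=3] A[i]=14<=B[j]=17 take 14 → i++
[i=4,j=3] A[i]=15<=B[j]=17 take 15 → i++
[i=5,j=3] A[i]=33>B[j]=17 take 17 → j++
[i=5,j=4] A[i]=33<=B[j]=34 take 33 → i++
[i=6,j=4] A[i]=36>B[j]=34 take 34 → j++
[i=6,j=5] A[i]=36<=B[j]=37 take 36 → i++
[i=7,j=5] A done, take B[j]=37 → j++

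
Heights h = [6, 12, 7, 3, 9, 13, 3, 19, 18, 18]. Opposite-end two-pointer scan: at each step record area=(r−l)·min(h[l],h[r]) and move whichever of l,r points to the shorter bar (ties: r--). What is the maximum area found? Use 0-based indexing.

max area = 96

[0,9] min(6,18)*9=54 best=54 * → l++
[1,9] min(12,18)*8=96 best=96 * → l++
[2,9] min(7,18)*7=49 best=96 → l++
[3,9] min(3,18)*6=18 best=96 → l++
[4,9] min(9,18)*5=45 best=96 → l++
[5,9] min(13,18)*4=52 best=96 → l++
[6,9] min(3,18)*3=9 best=96 → l++
[7,9] min(19,18)*2=36 best=96 → r--
[7,8] min(19,18)*1=18 best=96 → r--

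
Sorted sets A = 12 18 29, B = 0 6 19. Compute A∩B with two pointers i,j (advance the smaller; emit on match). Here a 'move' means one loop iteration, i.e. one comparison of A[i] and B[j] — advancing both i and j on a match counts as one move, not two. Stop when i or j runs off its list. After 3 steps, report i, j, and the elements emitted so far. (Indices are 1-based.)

i=2, j=3, emitted=[]

i=1 j=1: 12>0, j++
i=1 j=2: 12>6, j++
i=1 j=3: 12<19, i++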